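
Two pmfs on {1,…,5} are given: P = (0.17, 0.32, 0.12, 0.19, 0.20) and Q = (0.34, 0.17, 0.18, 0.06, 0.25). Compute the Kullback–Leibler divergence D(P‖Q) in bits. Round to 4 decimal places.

0.3034 bits

D(P‖Q) = Σ p·log₂(p/q).
  0.17·log₂(0.17/0.34) = -0.17000
  0.32·log₂(0.32/0.17) = 0.29201
  0.12·log₂(0.12/0.18) = -0.07020
  0.19·log₂(0.19/0.06) = 0.31596
  0.20·log₂(0.20/0.25) = -0.06439
D(P‖Q) = 0.3034 bits.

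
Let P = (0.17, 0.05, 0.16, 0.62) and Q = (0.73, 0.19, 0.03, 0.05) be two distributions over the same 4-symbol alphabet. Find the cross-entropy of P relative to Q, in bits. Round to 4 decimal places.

3.6860 bits

H(P,Q) = −Σ p·log₂ q.
  −0.17·log₂(0.73) = 0.07719
  −0.05·log₂(0.19) = 0.11980
  −0.16·log₂(0.03) = 0.80942
  −0.62·log₂(0.05) = 2.67960
H(P,Q) = 3.6860 bits.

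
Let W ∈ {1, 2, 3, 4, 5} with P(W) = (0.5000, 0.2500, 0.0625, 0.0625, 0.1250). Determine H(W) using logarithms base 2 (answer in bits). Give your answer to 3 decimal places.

H(W) = −Σ p·log₂ p.
  −(0.5000)·log₂(0.5000) = 0.5000
  −(0.2500)·log₂(0.2500) = 0.5000
  −(0.0625)·log₂(0.0625) = 0.2500
  −(0.0625)·log₂(0.0625) = 0.2500
  −(0.1250)·log₂(0.1250) = 0.3750
Sum: 0.5000 + 0.5000 + 0.2500 + 0.2500 + 0.3750 = 1.875 bits.

1.875 bits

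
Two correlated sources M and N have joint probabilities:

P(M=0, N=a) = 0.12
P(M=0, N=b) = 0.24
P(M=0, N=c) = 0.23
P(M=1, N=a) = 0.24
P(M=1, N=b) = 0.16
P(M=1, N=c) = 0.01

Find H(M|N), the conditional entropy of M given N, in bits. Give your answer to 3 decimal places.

0.779 bits

Chain rule: H(M|N) = H(M,N) − H(N).
Marginals: p(M) = (0.5900, 0.4100), p(N) = (0.3600, 0.4000, 0.2400).
H(M,N) = 2.3325 bits; H(N) = 1.5535 bits.
H(M|N) = 2.3325 − 1.5535 = 0.779 bits.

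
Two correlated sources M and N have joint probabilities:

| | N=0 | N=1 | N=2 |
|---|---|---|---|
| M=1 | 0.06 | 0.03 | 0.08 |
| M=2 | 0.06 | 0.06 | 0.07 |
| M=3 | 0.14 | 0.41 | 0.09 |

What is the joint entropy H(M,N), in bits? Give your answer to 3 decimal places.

2.680 bits

H(M,N) = −Σ p(x,y)·log₂ p(x,y) over all 9 cells.
  cell (1,0): −0.06·log₂0.06 = 0.2435
  cell (1,1): −0.03·log₂0.03 = 0.1518
  cell (1,2): −0.08·log₂0.08 = 0.2915
  cell (2,0): −0.06·log₂0.06 = 0.2435
  cell (2,1): −0.06·log₂0.06 = 0.2435
  cell (2,2): −0.07·log₂0.07 = 0.2686
  cell (3,0): −0.14·log₂0.14 = 0.3971
  cell (3,1): −0.41·log₂0.41 = 0.5274
  cell (3,2): −0.09·log₂0.09 = 0.3127
Sum = 2.680 bits.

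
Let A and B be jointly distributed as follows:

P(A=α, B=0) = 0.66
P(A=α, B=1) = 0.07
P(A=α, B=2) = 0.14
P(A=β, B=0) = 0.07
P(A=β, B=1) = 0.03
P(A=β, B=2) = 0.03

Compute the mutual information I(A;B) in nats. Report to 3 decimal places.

0.015 nats

Marginals: p(A) = (0.8700, 0.1300), p(B) = (0.7300, 0.1000, 0.1700).
I(A;B) = H(A) + H(B) − H(A,B).
H(A) = 0.3864, H(B) = 0.7612, H(A,B) = 1.1322.
I(A;B) = 0.3864 + 0.7612 − 1.1322 = 0.015 nats.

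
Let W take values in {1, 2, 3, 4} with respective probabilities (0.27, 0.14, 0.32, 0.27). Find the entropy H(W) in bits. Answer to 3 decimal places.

H(W) = −Σ p·log₂ p.
  −(0.27)·log₂(0.27) = 0.5100
  −(0.14)·log₂(0.14) = 0.3971
  −(0.32)·log₂(0.32) = 0.5260
  −(0.27)·log₂(0.27) = 0.5100
Sum: 0.5100 + 0.3971 + 0.5260 + 0.5100 = 1.943 bits.

1.943 bits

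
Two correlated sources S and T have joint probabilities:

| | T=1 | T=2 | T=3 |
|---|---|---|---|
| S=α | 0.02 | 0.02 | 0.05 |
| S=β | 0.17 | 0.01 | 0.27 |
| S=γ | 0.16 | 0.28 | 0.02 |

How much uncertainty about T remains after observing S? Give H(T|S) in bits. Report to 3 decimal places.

1.157 bits

Marginals: p(S) = (0.0900, 0.4500, 0.4600), p(T) = (0.3500, 0.3100, 0.3400).
H(T|S) = Σ p(S) · H(T|S=·).
  S=α: p=0.0900, H(T|S=α) = 1.4355
  S=β: p=0.4500, H(T|S=β) = 1.0948
  S=γ: p=0.4600, H(T|S=γ) = 1.1626
Weighted sum = 1.157 bits.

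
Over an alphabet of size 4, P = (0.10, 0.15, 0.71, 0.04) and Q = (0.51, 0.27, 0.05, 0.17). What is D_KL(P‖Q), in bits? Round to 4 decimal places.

D(P‖Q) = Σ p·log₂(p/q).
  0.10·log₂(0.10/0.51) = -0.23505
  0.15·log₂(0.15/0.27) = -0.12720
  0.71·log₂(0.71/0.05) = 2.71775
  0.04·log₂(0.04/0.17) = -0.08350
D(P‖Q) = 2.2720 bits.

2.2720 bits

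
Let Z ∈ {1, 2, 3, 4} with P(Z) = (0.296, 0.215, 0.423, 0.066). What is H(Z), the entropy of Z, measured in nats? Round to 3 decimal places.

H(Z) = −Σ p·ln p.
  −(0.296)·ln(0.296) = 0.3603
  −(0.215)·ln(0.215) = 0.3305
  −(0.423)·ln(0.423) = 0.3639
  −(0.066)·ln(0.066) = 0.1794
Sum: 0.3603 + 0.3305 + 0.3639 + 0.1794 = 1.234 nats.

1.234 nats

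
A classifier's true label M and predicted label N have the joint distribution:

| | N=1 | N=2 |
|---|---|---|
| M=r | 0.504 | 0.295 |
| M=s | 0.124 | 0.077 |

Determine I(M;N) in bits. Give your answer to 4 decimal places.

0.0001 bits

Marginals: p(M) = (0.7990, 0.2010), p(N) = (0.6280, 0.3720).
I(M;N) = H(M) + H(N) − H(M,N).
H(M) = 0.7239, H(N) = 0.9522, H(M,N) = 1.6760.
I(M;N) = 0.7239 + 0.9522 − 1.6760 = 0.0001 bits.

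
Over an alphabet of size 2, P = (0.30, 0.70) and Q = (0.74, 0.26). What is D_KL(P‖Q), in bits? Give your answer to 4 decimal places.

D(P‖Q) = Σ p·log₂(p/q).
  0.30·log₂(0.30/0.74) = -0.39077
  0.70·log₂(0.70/0.26) = 1.00019
D(P‖Q) = 0.6094 bits.

0.6094 bits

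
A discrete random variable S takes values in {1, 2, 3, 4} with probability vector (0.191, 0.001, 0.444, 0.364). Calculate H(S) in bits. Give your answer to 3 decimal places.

H(S) = −Σ p·log₂ p.
  −(0.191)·log₂(0.191) = 0.4562
  −(0.001)·log₂(0.001) = 0.0100
  −(0.444)·log₂(0.444) = 0.5201
  −(0.364)·log₂(0.364) = 0.5307
Sum: 0.4562 + 0.0100 + 0.5201 + 0.5307 = 1.517 bits.

1.517 bits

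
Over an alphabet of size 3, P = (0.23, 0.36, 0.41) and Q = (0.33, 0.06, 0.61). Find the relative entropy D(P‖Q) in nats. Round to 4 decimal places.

D(P‖Q) = Σ p·ln(p/q).
  0.23·ln(0.23/0.33) = -0.08303
  0.36·ln(0.36/0.06) = 0.64503
  0.41·ln(0.41/0.61) = -0.16289
D(P‖Q) = 0.3991 nats.

0.3991 nats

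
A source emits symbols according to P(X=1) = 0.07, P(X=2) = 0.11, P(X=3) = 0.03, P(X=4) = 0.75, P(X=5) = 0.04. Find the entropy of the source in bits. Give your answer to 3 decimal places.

1.268 bits

H(X) = −Σ p·log₂ p.
  −(0.07)·log₂(0.07) = 0.2686
  −(0.11)·log₂(0.11) = 0.3503
  −(0.03)·log₂(0.03) = 0.1518
  −(0.75)·log₂(0.75) = 0.3113
  −(0.04)·log₂(0.04) = 0.1858
Sum: 0.2686 + 0.3503 + 0.1518 + 0.3113 + 0.1858 = 1.268 bits.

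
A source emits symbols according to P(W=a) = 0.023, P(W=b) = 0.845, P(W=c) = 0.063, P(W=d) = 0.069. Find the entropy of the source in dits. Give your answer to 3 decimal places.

H(W) = −Σ p·log₁₀ p.
  −(0.023)·log₁₀(0.023) = 0.0377
  −(0.845)·log₁₀(0.845) = 0.0618
  −(0.063)·log₁₀(0.063) = 0.0756
  −(0.069)·log₁₀(0.069) = 0.0801
Sum: 0.0377 + 0.0618 + 0.0756 + 0.0801 = 0.255 dits.

0.255 dits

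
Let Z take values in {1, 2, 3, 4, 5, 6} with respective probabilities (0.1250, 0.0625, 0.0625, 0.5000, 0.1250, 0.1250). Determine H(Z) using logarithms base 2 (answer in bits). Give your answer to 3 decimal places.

H(Z) = −Σ p·log₂ p.
  −(0.1250)·log₂(0.1250) = 0.3750
  −(0.0625)·log₂(0.0625) = 0.2500
  −(0.0625)·log₂(0.0625) = 0.2500
  −(0.5000)·log₂(0.5000) = 0.5000
  −(0.1250)·log₂(0.1250) = 0.3750
  −(0.1250)·log₂(0.1250) = 0.3750
Sum: 0.3750 + 0.2500 + 0.2500 + 0.5000 + 0.3750 + 0.3750 = 2.125 bits.

2.125 bits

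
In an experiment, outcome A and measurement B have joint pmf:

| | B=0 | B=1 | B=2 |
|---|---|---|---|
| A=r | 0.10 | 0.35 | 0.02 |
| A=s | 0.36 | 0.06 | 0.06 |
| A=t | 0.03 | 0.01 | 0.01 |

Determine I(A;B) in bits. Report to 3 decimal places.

Marginals: p(A) = (0.4700, 0.4800, 0.0500), p(B) = (0.4900, 0.4200, 0.0900).
I(A;B) = Σ p(x,y)·log₂[p(x,y)/(p(x)p(y))].
  (r,0): 0.10·log₂(0.4342) = -0.1204
  (r,1): 0.35·log₂(1.7730) = 0.2892
  (r,2): 0.02·log₂(0.4728) = -0.0216
  (s,0): 0.36·log₂(1.5306) = 0.2211
  (s,1): 0.06·log₂(0.2976) = -0.1049
  (s,2): 0.06·log₂(1.3889) = 0.0284
  (t,0): 0.03·log₂(1.2245) = 0.0088
  (t,1): 0.01·log₂(0.4762) = -0.0107
  (t,2): 0.01·log₂(2.2222) = 0.0115
Sum = 0.301 bits.

0.301 bits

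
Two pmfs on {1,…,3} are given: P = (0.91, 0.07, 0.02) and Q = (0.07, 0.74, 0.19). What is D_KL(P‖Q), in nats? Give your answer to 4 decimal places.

2.1240 nats

D(P‖Q) = Σ p·ln(p/q).
  0.91·ln(0.91/0.07) = 2.33410
  0.07·ln(0.07/0.74) = -0.16507
  0.02·ln(0.02/0.19) = -0.04503
D(P‖Q) = 2.1240 nats.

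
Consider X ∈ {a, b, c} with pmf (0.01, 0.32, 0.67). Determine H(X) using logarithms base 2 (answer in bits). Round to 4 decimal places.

0.9796 bits

H(X) = −Σ p·log₂ p.
  −(0.01)·log₂(0.01) = 0.06644
  −(0.32)·log₂(0.32) = 0.52603
  −(0.67)·log₂(0.67) = 0.38710
Sum: 0.06644 + 0.52603 + 0.38710 = 0.9796 bits.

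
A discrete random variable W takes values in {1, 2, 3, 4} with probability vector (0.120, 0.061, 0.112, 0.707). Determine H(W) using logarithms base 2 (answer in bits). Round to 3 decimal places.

1.321 bits

H(W) = −Σ p·log₂ p.
  −(0.120)·log₂(0.120) = 0.3671
  −(0.061)·log₂(0.061) = 0.2461
  −(0.112)·log₂(0.112) = 0.3537
  −(0.707)·log₂(0.707) = 0.3537
Sum: 0.3671 + 0.2461 + 0.3537 + 0.3537 = 1.321 bits.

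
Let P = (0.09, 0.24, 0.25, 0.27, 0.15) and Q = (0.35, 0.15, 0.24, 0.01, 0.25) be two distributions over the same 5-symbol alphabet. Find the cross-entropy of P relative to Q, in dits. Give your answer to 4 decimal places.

1.0240 dits

H(P,Q) = −Σ p·log₁₀ q.
  −0.09·log₁₀(0.35) = 0.04103
  −0.24·log₁₀(0.15) = 0.19774
  −0.25·log₁₀(0.24) = 0.15495
  −0.27·log₁₀(0.01) = 0.54000
  −0.15·log₁₀(0.25) = 0.09031
H(P,Q) = 1.0240 dits.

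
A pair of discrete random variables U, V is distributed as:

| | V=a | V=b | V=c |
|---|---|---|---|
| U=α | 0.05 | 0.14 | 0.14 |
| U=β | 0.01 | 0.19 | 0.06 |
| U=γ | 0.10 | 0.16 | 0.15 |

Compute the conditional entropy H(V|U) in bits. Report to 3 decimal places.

1.381 bits

Marginals: p(U) = (0.3300, 0.2600, 0.4100), p(V) = (0.1600, 0.4900, 0.3500).
H(V|U) = Σ p(U) · H(V|U=·).
  U=α: p=0.3300, H(V|U=α) = 1.4621
  U=β: p=0.2600, H(V|U=β) = 0.9997
  U=γ: p=0.4100, H(V|U=γ) = 1.5570
Weighted sum = 1.381 bits.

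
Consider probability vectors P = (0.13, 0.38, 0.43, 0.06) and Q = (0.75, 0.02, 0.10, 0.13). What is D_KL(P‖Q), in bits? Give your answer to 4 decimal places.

D(P‖Q) = Σ p·log₂(p/q).
  0.13·log₂(0.13/0.75) = -0.32869
  0.38·log₂(0.38/0.02) = 1.61421
  0.43·log₂(0.43/0.10) = 0.90486
  0.06·log₂(0.06/0.13) = -0.06693
D(P‖Q) = 2.1235 bits.

2.1235 bits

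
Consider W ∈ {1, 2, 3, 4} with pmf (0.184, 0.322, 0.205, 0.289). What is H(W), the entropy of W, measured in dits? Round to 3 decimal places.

0.591 dits

H(W) = −Σ p·log₁₀ p.
  −(0.184)·log₁₀(0.184) = 0.1353
  −(0.322)·log₁₀(0.322) = 0.1585
  −(0.205)·log₁₀(0.205) = 0.1411
  −(0.289)·log₁₀(0.289) = 0.1558
Sum: 0.1353 + 0.1585 + 0.1411 + 0.1558 = 0.591 dits.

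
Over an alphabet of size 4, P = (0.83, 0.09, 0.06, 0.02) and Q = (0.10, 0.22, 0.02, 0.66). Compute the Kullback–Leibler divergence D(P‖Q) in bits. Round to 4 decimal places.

2.4122 bits

D(P‖Q) = Σ p·log₂(p/q).
  0.83·log₂(0.83/0.10) = 2.53408
  0.09·log₂(0.09/0.22) = -0.11606
  0.06·log₂(0.06/0.02) = 0.09510
  0.02·log₂(0.02/0.66) = -0.10089
D(P‖Q) = 2.4122 bits.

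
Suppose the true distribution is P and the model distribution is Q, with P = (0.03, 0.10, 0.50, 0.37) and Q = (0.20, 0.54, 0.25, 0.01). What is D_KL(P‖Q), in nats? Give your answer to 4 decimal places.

D(P‖Q) = Σ p·ln(p/q).
  0.03·ln(0.03/0.20) = -0.05691
  0.10·ln(0.10/0.54) = -0.16864
  0.50·ln(0.50/0.25) = 0.34657
  0.37·ln(0.37/0.01) = 1.33604
D(P‖Q) = 1.4571 nats.

1.4571 nats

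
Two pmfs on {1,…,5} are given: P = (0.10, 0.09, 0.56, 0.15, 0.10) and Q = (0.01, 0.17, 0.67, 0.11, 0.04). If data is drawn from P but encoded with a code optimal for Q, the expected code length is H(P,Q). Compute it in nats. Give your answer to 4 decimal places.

H(P,Q) = −Σ p·ln q.
  −0.10·ln(0.01) = 0.46052
  −0.09·ln(0.17) = 0.15948
  −0.56·ln(0.67) = 0.22427
  −0.15·ln(0.11) = 0.33109
  −0.10·ln(0.04) = 0.32189
H(P,Q) = 1.4972 nats.

1.4972 nats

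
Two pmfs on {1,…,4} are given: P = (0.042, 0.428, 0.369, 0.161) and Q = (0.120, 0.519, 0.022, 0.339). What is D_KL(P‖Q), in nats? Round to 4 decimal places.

D(P‖Q) = Σ p·ln(p/q).
  0.042·ln(0.042/0.120) = -0.04409
  0.428·ln(0.428/0.519) = -0.08251
  0.369·ln(0.369/0.022) = 1.04049
  0.161·ln(0.161/0.339) = -0.11988
D(P‖Q) = 0.7940 nats.

0.7940 nats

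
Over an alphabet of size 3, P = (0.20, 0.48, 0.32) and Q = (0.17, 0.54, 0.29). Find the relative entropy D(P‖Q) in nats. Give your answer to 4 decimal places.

D(P‖Q) = Σ p·ln(p/q).
  0.20·ln(0.20/0.17) = 0.03250
  0.48·ln(0.48/0.54) = -0.05654
  0.32·ln(0.32/0.29) = 0.03150
D(P‖Q) = 0.0075 nats.

0.0075 nats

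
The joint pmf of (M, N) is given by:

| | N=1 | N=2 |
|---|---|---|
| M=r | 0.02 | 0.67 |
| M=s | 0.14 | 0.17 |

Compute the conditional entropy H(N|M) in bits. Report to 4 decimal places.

0.4385 bits

Marginals: p(M) = (0.6900, 0.3100), p(N) = (0.1600, 0.8400).
H(N|M) = Σ p(M) · H(N|M=·).
  M=r: p=0.6900, H(N|M=r) = 0.1893
  M=s: p=0.3100, H(N|M=s) = 0.9932
Weighted sum = 0.4385 bits.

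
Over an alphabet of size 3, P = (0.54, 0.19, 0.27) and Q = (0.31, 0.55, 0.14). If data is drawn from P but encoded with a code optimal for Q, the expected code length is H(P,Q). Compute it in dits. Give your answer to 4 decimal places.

H(P,Q) = −Σ p·log₁₀ q.
  −0.54·log₁₀(0.31) = 0.27466
  −0.19·log₁₀(0.55) = 0.04933
  −0.27·log₁₀(0.14) = 0.23055
H(P,Q) = 0.5545 dits.

0.5545 dits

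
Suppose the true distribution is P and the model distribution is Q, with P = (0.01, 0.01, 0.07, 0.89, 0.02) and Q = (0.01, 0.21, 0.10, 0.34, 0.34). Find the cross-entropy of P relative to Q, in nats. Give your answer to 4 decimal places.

1.2046 nats

H(P,Q) = −Σ p·ln q.
  −0.01·ln(0.01) = 0.04605
  −0.01·ln(0.21) = 0.01561
  −0.07·ln(0.10) = 0.16118
  −0.89·ln(0.34) = 0.96014
  −0.02·ln(0.34) = 0.02158
H(P,Q) = 1.2046 nats.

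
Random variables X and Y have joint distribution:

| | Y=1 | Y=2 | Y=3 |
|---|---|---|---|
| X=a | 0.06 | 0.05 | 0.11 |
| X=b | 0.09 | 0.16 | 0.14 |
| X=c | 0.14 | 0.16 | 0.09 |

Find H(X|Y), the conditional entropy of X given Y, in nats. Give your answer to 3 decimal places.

Chain rule: H(X|Y) = H(X,Y) − H(Y).
Marginals: p(X) = (0.2200, 0.3900, 0.3900), p(Y) = (0.2900, 0.3700, 0.3400).
H(X,Y) = 2.1318 nats; H(Y) = 1.0937 nats.
H(X|Y) = 2.1318 − 1.0937 = 1.038 nats.

1.038 nats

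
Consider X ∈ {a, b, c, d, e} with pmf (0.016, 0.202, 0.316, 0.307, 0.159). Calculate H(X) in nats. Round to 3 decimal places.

1.408 nats

H(X) = −Σ p·ln p.
  −(0.016)·ln(0.016) = 0.0662
  −(0.202)·ln(0.202) = 0.3231
  −(0.316)·ln(0.316) = 0.3640
  −(0.307)·ln(0.307) = 0.3625
  −(0.159)·ln(0.159) = 0.2924
Sum: 0.0662 + 0.3231 + 0.3640 + 0.3625 + 0.2924 = 1.408 nats.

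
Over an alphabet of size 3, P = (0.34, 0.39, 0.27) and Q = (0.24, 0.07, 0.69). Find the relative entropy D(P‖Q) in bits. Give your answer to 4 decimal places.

D(P‖Q) = Σ p·log₂(p/q).
  0.34·log₂(0.34/0.24) = 0.17085
  0.39·log₂(0.39/0.07) = 0.96644
  0.27·log₂(0.27/0.69) = -0.36548
D(P‖Q) = 0.7718 bits.

0.7718 bits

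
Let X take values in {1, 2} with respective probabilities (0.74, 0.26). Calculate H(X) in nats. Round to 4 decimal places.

0.5731 nats

H(X) = −Σ p·ln p.
  −(0.74)·ln(0.74) = 0.22282
  −(0.26)·ln(0.26) = 0.35024
Sum: 0.22282 + 0.35024 = 0.5731 nats.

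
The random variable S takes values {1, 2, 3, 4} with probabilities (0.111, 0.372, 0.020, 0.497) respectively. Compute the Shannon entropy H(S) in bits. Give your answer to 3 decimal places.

1.497 bits

H(S) = −Σ p·log₂ p.
  −(0.111)·log₂(0.111) = 0.3520
  −(0.372)·log₂(0.372) = 0.5307
  −(0.020)·log₂(0.020) = 0.1129
  −(0.497)·log₂(0.497) = 0.5013
Sum: 0.3520 + 0.5307 + 0.1129 + 0.5013 = 1.497 bits.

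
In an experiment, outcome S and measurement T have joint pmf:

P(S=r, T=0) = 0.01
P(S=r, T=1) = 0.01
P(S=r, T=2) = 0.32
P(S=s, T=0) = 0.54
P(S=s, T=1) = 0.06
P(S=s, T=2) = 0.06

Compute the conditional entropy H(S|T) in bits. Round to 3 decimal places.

0.353 bits

Chain rule: H(S|T) = H(S,T) − H(T).
Marginals: p(S) = (0.3400, 0.6600), p(T) = (0.5500, 0.0700, 0.3800).
H(S,T) = 1.6260 bits; H(T) = 1.2734 bits.
H(S|T) = 1.6260 − 1.2734 = 0.353 bits.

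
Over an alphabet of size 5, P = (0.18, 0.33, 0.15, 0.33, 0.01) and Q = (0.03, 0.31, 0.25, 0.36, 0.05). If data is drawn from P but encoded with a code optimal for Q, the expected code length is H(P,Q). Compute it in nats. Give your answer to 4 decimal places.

H(P,Q) = −Σ p·ln q.
  −0.18·ln(0.03) = 0.63118
  −0.33·ln(0.31) = 0.38649
  −0.15·ln(0.25) = 0.20794
  −0.33·ln(0.36) = 0.33714
  −0.01·ln(0.05) = 0.02996
H(P,Q) = 1.5927 nats.

1.5927 nats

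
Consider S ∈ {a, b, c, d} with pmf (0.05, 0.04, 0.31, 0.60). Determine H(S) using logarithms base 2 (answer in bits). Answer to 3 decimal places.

1.368 bits

H(S) = −Σ p·log₂ p.
  −(0.05)·log₂(0.05) = 0.2161
  −(0.04)·log₂(0.04) = 0.1858
  −(0.31)·log₂(0.31) = 0.5238
  −(0.60)·log₂(0.60) = 0.4422
Sum: 0.2161 + 0.1858 + 0.5238 + 0.4422 = 1.368 bits.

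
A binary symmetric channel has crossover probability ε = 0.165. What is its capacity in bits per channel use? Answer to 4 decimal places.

Binary symmetric channel: C = 1 − h₂(ε) where h₂ is the binary entropy function.
h₂(0.165) = −0.165·log₂0.165 − 0.835·log₂0.835 = 0.6461.
C = 1 − 0.6461 = 0.3539 bits per channel use.

0.3539 bits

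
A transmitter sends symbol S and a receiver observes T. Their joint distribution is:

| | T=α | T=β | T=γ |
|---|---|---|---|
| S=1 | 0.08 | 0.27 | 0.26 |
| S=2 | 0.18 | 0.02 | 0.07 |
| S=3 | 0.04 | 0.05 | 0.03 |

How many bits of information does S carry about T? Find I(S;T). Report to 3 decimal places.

Marginals: p(S) = (0.6100, 0.2700, 0.1200), p(T) = (0.3000, 0.3400, 0.3600).
I(S;T) = Σ p(x,y)·log₂[p(x,y)/(p(x)p(y))].
  (1,α): 0.08·log₂(0.4372) = -0.0955
  (1,β): 0.27·log₂(1.3018) = 0.1027
  (1,γ): 0.26·log₂(1.1840) = 0.0633
  (2,α): 0.18·log₂(2.2222) = 0.2074
  (2,β): 0.02·log₂(0.2179) = -0.0440
  (2,γ): 0.07·log₂(0.7202) = -0.0332
  (3,α): 0.04·log₂(1.1111) = 0.0061
  (3,β): 0.05·log₂(1.2255) = 0.0147
  (3,γ): 0.03·log₂(0.6944) = -0.0158
Sum = 0.206 bits.

0.206 bits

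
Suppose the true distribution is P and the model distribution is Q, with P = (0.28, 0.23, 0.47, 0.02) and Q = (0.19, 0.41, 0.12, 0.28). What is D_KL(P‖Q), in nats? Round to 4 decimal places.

0.5645 nats

D(P‖Q) = Σ p·ln(p/q).
  0.28·ln(0.28/0.19) = 0.10857
  0.23·ln(0.23/0.41) = -0.13296
  0.47·ln(0.47/0.12) = 0.64166
  0.02·ln(0.02/0.28) = -0.05278
D(P‖Q) = 0.5645 nats.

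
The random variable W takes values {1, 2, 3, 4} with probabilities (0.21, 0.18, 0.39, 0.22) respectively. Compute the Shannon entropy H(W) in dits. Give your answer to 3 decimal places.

H(W) = −Σ p·log₁₀ p.
  −(0.21)·log₁₀(0.21) = 0.1423
  −(0.18)·log₁₀(0.18) = 0.1341
  −(0.39)·log₁₀(0.39) = 0.1595
  −(0.22)·log₁₀(0.22) = 0.1447
Sum: 0.1423 + 0.1341 + 0.1595 + 0.1447 = 0.581 dits.

0.581 dits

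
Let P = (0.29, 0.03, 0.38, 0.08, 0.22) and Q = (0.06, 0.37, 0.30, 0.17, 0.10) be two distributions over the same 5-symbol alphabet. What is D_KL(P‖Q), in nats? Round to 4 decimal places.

D(P‖Q) = Σ p·ln(p/q).
  0.29·ln(0.29/0.06) = 0.45691
  0.03·ln(0.03/0.37) = -0.07537
  0.38·ln(0.38/0.30) = 0.08983
  0.08·ln(0.08/0.17) = -0.06030
  0.22·ln(0.22/0.10) = 0.17346
D(P‖Q) = 0.5845 nats.

0.5845 nats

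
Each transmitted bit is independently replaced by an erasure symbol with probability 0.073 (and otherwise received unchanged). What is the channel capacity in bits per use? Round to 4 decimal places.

0.9270 bits

Binary erasure channel: capacity C = 1 − ε.
C = 1 − 0.073 = 0.9270 bits per channel use.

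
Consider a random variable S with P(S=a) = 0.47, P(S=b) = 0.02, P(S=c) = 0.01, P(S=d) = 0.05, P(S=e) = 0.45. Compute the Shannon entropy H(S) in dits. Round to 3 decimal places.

0.429 dits

H(S) = −Σ p·log₁₀ p.
  −(0.47)·log₁₀(0.47) = 0.1541
  −(0.02)·log₁₀(0.02) = 0.0340
  −(0.01)·log₁₀(0.01) = 0.0200
  −(0.05)·log₁₀(0.05) = 0.0651
  −(0.45)·log₁₀(0.45) = 0.1561
Sum: 0.1541 + 0.0340 + 0.0200 + 0.0651 + 0.1561 = 0.429 dits.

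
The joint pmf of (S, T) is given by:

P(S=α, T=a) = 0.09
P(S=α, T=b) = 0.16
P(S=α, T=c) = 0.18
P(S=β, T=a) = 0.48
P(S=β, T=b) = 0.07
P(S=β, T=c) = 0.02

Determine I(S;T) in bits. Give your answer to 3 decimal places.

Marginals: p(S) = (0.4300, 0.5700), p(T) = (0.5700, 0.2300, 0.2000).
I(S;T) = Σ p(x,y)·log₂[p(x,y)/(p(x)p(y))].
  (α,a): 0.09·log₂(0.3672) = -0.1301
  (α,b): 0.16·log₂(1.6178) = 0.1110
  (α,c): 0.18·log₂(2.0930) = 0.1918
  (β,a): 0.48·log₂(1.4774) = 0.2703
  (β,b): 0.07·log₂(0.5339) = -0.0634
  (β,c): 0.02·log₂(0.1754) = -0.0502
Sum = 0.329 bits.

0.329 bits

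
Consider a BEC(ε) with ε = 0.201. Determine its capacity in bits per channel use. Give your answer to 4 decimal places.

Binary erasure channel: capacity C = 1 − ε.
C = 1 − 0.201 = 0.7990 bits per channel use.

0.7990 bits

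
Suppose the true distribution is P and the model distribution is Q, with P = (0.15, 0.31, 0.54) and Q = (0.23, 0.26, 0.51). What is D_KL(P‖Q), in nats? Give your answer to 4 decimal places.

0.0213 nats

D(P‖Q) = Σ p·ln(p/q).
  0.15·ln(0.15/0.23) = -0.06412
  0.31·ln(0.31/0.26) = 0.05453
  0.54·ln(0.54/0.51) = 0.03087
D(P‖Q) = 0.0213 nats.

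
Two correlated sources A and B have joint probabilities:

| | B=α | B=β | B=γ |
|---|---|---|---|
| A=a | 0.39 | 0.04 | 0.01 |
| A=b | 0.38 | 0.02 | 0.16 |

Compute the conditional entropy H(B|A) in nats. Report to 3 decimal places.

0.595 nats

Chain rule: H(B|A) = H(A,B) − H(A).
Marginals: p(A) = (0.4400, 0.5600), p(B) = (0.7700, 0.0600, 0.1700).
H(A,B) = 1.2812 nats; H(A) = 0.6859 nats.
H(B|A) = 1.2812 − 0.6859 = 0.595 nats.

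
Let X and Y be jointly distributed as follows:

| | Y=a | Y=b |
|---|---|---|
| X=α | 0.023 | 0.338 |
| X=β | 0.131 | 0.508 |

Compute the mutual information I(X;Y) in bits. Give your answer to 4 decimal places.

0.0287 bits

Marginals: p(X) = (0.3610, 0.6390), p(Y) = (0.1540, 0.8460).
I(X;Y) = H(X) + H(Y) − H(X,Y).
H(X) = 0.9435, H(Y) = 0.6198, H(X,Y) = 1.5346.
I(X;Y) = 0.9435 + 0.6198 − 1.5346 = 0.0287 bits.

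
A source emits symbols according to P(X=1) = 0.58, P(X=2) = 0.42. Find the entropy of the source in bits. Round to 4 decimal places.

H(X) = −Σ p·log₂ p.
  −(0.58)·log₂(0.58) = 0.45581
  −(0.42)·log₂(0.42) = 0.52565
Sum: 0.45581 + 0.52565 = 0.9815 bits.

0.9815 bits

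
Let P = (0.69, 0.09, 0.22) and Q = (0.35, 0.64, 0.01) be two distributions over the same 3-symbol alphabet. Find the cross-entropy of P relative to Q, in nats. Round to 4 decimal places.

1.7777 nats

H(P,Q) = −Σ p·ln q.
  −0.69·ln(0.35) = 0.72438
  −0.09·ln(0.64) = 0.04017
  −0.22·ln(0.01) = 1.01314
H(P,Q) = 1.7777 nats.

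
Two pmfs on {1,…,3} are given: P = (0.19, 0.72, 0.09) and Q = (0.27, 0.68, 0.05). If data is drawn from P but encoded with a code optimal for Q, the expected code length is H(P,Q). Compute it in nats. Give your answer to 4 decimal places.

H(P,Q) = −Σ p·ln q.
  −0.19·ln(0.27) = 0.24877
  −0.72·ln(0.68) = 0.27768
  −0.09·ln(0.05) = 0.26962
H(P,Q) = 0.7961 nats.

0.7961 nats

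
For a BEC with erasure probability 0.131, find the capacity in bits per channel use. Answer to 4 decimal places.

Binary erasure channel: capacity C = 1 − ε.
C = 1 − 0.131 = 0.8690 bits per channel use.

0.8690 bits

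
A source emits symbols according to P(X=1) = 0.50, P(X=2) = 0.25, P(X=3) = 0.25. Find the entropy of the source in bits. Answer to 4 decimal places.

1.5000 bits

H(X) = −Σ p·log₂ p.
  −(0.50)·log₂(0.50) = 0.50000
  −(0.25)·log₂(0.25) = 0.50000
  −(0.25)·log₂(0.25) = 0.50000
Sum: 0.50000 + 0.50000 + 0.50000 = 1.5000 bits.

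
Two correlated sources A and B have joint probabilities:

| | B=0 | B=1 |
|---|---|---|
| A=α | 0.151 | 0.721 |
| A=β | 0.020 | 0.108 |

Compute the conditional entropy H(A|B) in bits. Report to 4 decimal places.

0.5518 bits

Marginals: p(A) = (0.8720, 0.1280), p(B) = (0.1710, 0.8290).
H(A|B) = Σ p(B) · H(A|B=·).
  B=0: p=0.1710, H(A|B=0) = 0.5206
  B=1: p=0.8290, H(A|B=1) = 0.5582
Weighted sum = 0.5518 bits.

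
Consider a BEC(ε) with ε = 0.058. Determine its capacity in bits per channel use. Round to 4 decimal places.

Binary erasure channel: capacity C = 1 − ε.
C = 1 − 0.058 = 0.9420 bits per channel use.

0.9420 bits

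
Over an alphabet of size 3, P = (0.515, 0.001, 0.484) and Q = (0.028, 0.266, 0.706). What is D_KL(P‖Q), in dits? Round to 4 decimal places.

0.5695 dits

D(P‖Q) = Σ p·log₁₀(p/q).
  0.515·log₁₀(0.515/0.028) = 0.65129
  0.001·log₁₀(0.001/0.266) = -0.00242
  0.484·log₁₀(0.484/0.706) = -0.07936
D(P‖Q) = 0.5695 dits.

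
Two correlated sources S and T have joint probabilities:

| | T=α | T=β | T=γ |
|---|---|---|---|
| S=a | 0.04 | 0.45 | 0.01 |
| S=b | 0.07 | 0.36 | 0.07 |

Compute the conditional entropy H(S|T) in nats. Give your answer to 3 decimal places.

0.659 nats

Marginals: p(S) = (0.5000, 0.5000), p(T) = (0.1100, 0.8100, 0.0800).
H(S|T) = Σ p(T) · H(S|T=·).
  T=α: p=0.1100, H(S|T=α) = 0.6555
  T=β: p=0.8100, H(S|T=β) = 0.6870
  T=γ: p=0.0800, H(S|T=γ) = 0.3768
Weighted sum = 0.659 nats.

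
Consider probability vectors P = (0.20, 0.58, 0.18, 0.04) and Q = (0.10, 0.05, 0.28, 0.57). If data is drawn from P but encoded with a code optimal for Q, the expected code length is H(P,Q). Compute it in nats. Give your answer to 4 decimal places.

2.4497 nats

H(P,Q) = −Σ p·ln q.
  −0.20·ln(0.10) = 0.46052
  −0.58·ln(0.05) = 1.73752
  −0.18·ln(0.28) = 0.22913
  −0.04·ln(0.57) = 0.02248
H(P,Q) = 2.4497 nats.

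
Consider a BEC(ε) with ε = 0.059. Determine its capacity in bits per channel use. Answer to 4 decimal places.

0.9410 bits

Binary erasure channel: capacity C = 1 − ε.
C = 1 − 0.059 = 0.9410 bits per channel use.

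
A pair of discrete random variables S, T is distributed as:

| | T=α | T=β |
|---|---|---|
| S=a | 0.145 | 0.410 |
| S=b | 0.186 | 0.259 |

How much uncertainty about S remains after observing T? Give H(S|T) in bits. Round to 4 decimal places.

Marginals: p(S) = (0.5550, 0.4450), p(T) = (0.3310, 0.6690).
H(S|T) = Σ p(T) · H(S|T=·).
  T=α: p=0.3310, H(S|T=α) = 0.9889
  T=β: p=0.6690, H(S|T=β) = 0.9629
Weighted sum = 0.9715 bits.

0.9715 bits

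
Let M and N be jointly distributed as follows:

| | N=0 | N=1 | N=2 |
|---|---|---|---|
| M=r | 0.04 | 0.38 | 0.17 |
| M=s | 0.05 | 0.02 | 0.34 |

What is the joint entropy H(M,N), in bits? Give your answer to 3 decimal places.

2.009 bits

H(M,N) = −Σ p(x,y)·log₂ p(x,y) over all 6 cells.
  cell (r,0): −0.04·log₂0.04 = 0.1858
  cell (r,1): −0.38·log₂0.38 = 0.5305
  cell (r,2): −0.17·log₂0.17 = 0.4346
  cell (s,0): −0.05·log₂0.05 = 0.2161
  cell (s,1): −0.02·log₂0.02 = 0.1129
  cell (s,2): −0.34·log₂0.34 = 0.5292
Sum = 2.009 bits.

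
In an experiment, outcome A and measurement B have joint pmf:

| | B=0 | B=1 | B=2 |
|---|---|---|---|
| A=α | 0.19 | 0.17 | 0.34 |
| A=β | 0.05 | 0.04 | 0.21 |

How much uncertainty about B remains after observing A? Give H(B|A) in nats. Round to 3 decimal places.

Chain rule: H(B|A) = H(A,B) − H(A).
Marginals: p(A) = (0.7000, 0.3000), p(B) = (0.2400, 0.2100, 0.5500).
H(A,B) = 1.5898 nats; H(A) = 0.6109 nats.
H(B|A) = 1.5898 − 0.6109 = 0.979 nats.

0.979 nats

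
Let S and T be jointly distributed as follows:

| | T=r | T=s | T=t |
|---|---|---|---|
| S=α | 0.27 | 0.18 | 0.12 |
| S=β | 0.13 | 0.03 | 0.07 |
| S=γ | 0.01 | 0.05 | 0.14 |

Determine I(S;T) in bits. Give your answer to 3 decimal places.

Marginals: p(S) = (0.5700, 0.2300, 0.2000), p(T) = (0.4100, 0.2600, 0.3300).
I(S;T) = H(S) + H(T) − H(S,T).
H(S) = 1.4143, H(T) = 1.5605, H(S,T) = 2.8050.
I(S;T) = 1.4143 + 1.5605 − 2.8050 = 0.170 bits.

0.170 bits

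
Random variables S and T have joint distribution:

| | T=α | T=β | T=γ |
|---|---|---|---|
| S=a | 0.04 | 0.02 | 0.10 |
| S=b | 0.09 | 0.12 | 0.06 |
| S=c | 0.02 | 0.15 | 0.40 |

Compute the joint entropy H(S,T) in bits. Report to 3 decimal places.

2.606 bits

H(S,T) = −Σ p(x,y)·log₂ p(x,y) over all 9 cells.
  cell (a,α): −0.04·log₂0.04 = 0.1858
  cell (a,β): −0.02·log₂0.02 = 0.1129
  cell (a,γ): −0.10·log₂0.10 = 0.3322
  cell (b,α): −0.09·log₂0.09 = 0.3127
  cell (b,β): −0.12·log₂0.12 = 0.3671
  cell (b,γ): −0.06·log₂0.06 = 0.2435
  cell (c,α): −0.02·log₂0.02 = 0.1129
  cell (c,β): −0.15·log₂0.15 = 0.4105
  cell (c,γ): −0.40·log₂0.40 = 0.5288
Sum = 2.606 bits.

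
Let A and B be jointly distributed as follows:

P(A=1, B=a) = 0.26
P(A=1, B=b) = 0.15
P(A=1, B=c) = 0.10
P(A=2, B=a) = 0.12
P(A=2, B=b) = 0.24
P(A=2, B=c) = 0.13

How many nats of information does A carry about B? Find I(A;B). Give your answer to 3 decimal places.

0.039 nats

Marginals: p(A) = (0.5100, 0.4900), p(B) = (0.3800, 0.3900, 0.2300).
I(A;B) = H(A) + H(B) − H(A,B).
H(A) = 0.6929, H(B) = 1.0729, H(A,B) = 1.7272.
I(A;B) = 0.6929 + 1.0729 − 1.7272 = 0.039 nats.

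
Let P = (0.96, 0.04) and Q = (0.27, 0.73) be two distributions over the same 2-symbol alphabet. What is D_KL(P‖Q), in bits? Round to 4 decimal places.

1.5893 bits

D(P‖Q) = Σ p·log₂(p/q).
  0.96·log₂(0.96/0.27) = 1.75687
  0.04·log₂(0.04/0.73) = -0.16759
D(P‖Q) = 1.5893 bits.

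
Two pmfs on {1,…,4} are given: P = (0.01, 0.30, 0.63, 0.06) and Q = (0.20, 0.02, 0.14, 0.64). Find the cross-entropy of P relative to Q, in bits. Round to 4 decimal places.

H(P,Q) = −Σ p·log₂ q.
  −0.01·log₂(0.20) = 0.02322
  −0.30·log₂(0.02) = 1.69316
  −0.63·log₂(0.14) = 1.78700
  −0.06·log₂(0.64) = 0.03863
H(P,Q) = 3.5420 bits.

3.5420 bits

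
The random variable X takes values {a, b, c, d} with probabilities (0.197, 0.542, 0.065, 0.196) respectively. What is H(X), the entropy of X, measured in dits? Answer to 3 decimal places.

H(X) = −Σ p·log₁₀ p.
  −(0.197)·log₁₀(0.197) = 0.1390
  −(0.542)·log₁₀(0.542) = 0.1442
  −(0.065)·log₁₀(0.065) = 0.0772
  −(0.196)·log₁₀(0.196) = 0.1387
Sum: 0.1390 + 0.1442 + 0.0772 + 0.1387 = 0.499 dits.

0.499 dits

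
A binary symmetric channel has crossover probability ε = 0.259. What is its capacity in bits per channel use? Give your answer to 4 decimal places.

Binary symmetric channel: C = 1 − h₂(ε) where h₂ is the binary entropy function.
h₂(0.259) = −0.259·log₂0.259 − 0.741·log₂0.741 = 0.8252.
C = 1 − 0.8252 = 0.1748 bits per channel use.

0.1748 bits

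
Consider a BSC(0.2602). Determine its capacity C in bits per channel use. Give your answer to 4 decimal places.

0.1730 bits

Binary symmetric channel: C = 1 − h₂(ε) where h₂ is the binary entropy function.
h₂(0.2602) = −0.2602·log₂0.2602 − 0.7398·log₂0.7398 = 0.8270.
C = 1 − 0.8270 = 0.1730 bits per channel use.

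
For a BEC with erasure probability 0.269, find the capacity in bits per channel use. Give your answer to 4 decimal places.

Binary erasure channel: capacity C = 1 − ε.
C = 1 − 0.269 = 0.7310 bits per channel use.

0.7310 bits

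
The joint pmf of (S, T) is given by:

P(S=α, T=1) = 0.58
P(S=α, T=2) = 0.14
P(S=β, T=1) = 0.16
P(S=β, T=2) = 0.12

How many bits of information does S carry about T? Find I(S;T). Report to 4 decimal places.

0.0392 bits

Marginals: p(S) = (0.7200, 0.2800), p(T) = (0.7400, 0.2600).
I(S;T) = H(S) + H(T) − H(S,T).
H(S) = 0.8555, H(T) = 0.8267, H(S,T) = 1.6430.
I(S;T) = 0.8555 + 0.8267 − 1.6430 = 0.0392 bits.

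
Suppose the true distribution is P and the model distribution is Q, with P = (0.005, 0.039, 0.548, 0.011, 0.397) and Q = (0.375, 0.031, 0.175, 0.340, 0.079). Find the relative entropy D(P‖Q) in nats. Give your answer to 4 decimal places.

D(P‖Q) = Σ p·ln(p/q).
  0.005·ln(0.005/0.375) = -0.02159
  0.039·ln(0.039/0.031) = 0.00895
  0.548·ln(0.548/0.175) = 0.62554
  0.011·ln(0.011/0.340) = -0.03774
  0.397·ln(0.397/0.079) = 0.64095
D(P‖Q) = 1.2161 nats.

1.2161 nats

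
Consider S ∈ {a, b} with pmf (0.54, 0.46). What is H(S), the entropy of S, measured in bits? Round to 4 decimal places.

0.9954 bits

H(S) = −Σ p·log₂ p.
  −(0.54)·log₂(0.54) = 0.48004
  −(0.46)·log₂(0.46) = 0.51534
Sum: 0.48004 + 0.51534 = 0.9954 bits.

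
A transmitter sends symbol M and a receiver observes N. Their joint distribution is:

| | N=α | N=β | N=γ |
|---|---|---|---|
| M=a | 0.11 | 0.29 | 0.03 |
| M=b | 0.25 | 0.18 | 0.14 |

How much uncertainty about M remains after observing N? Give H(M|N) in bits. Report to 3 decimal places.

0.885 bits

Marginals: p(M) = (0.4300, 0.5700), p(N) = (0.3600, 0.4700, 0.1700).
H(M|N) = Σ p(N) · H(M|N=·).
  N=α: p=0.3600, H(M|N=α) = 0.8880
  N=β: p=0.4700, H(M|N=β) = 0.9601
  N=γ: p=0.1700, H(M|N=γ) = 0.6723
Weighted sum = 0.885 bits.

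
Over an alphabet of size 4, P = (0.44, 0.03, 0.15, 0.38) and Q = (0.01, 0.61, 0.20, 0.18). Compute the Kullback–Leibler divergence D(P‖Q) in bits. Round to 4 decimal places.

D(P‖Q) = Σ p·log₂(p/q).
  0.44·log₂(0.44/0.01) = 2.40215
  0.03·log₂(0.03/0.61) = -0.13037
  0.15·log₂(0.15/0.20) = -0.06226
  0.38·log₂(0.38/0.18) = 0.40964
D(P‖Q) = 2.6192 bits.

2.6192 bits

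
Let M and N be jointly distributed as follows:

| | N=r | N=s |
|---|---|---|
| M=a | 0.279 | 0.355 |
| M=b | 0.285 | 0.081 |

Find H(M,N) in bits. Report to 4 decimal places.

H(M,N) = −Σ p(x,y)·log₂ p(x,y) over all 4 cells.
  cell (a,r): −0.279·log₂0.279 = 0.51382
  cell (a,s): −0.355·log₂0.355 = 0.53041
  cell (b,r): −0.285·log₂0.285 = 0.51613
  cell (b,s): −0.081·log₂0.081 = 0.29370
Sum = 1.8541 bits.

1.8541 bits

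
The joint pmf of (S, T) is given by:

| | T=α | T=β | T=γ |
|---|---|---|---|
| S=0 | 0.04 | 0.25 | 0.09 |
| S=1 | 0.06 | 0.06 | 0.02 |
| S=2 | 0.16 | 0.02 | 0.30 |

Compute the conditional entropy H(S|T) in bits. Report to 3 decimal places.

Chain rule: H(S|T) = H(S,T) − H(T).
Marginals: p(S) = (0.3800, 0.1400, 0.4800), p(T) = (0.2600, 0.3300, 0.4100).
H(S,T) = 2.6553 bits; H(T) = 1.5605 bits.
H(S|T) = 2.6553 − 1.5605 = 1.095 bits.

1.095 bits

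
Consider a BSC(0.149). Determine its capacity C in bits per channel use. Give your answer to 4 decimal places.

Binary symmetric channel: C = 1 − h₂(ε) where h₂ is the binary entropy function.
h₂(0.149) = −0.149·log₂0.149 − 0.851·log₂0.851 = 0.6073.
C = 1 − 0.6073 = 0.3927 bits per channel use.

0.3927 bits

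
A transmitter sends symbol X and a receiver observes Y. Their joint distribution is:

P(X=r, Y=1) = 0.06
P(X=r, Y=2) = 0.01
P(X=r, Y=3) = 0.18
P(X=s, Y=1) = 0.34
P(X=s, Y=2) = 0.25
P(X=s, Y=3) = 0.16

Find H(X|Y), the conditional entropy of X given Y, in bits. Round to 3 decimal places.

Chain rule: H(X|Y) = H(X,Y) − H(Y).
Marginals: p(X) = (0.2500, 0.7500), p(Y) = (0.4000, 0.2600, 0.3400).
H(X,Y) = 2.2075 bits; H(Y) = 1.5632 bits.
H(X|Y) = 2.2075 − 1.5632 = 0.644 bits.

0.644 bits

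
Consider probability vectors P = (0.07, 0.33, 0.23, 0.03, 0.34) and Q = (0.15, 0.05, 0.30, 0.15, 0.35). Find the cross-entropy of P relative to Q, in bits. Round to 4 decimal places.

2.6144 bits

H(P,Q) = −Σ p·log₂ q.
  −0.07·log₂(0.15) = 0.19159
  −0.33·log₂(0.05) = 1.42624
  −0.23·log₂(0.30) = 0.39950
  −0.03·log₂(0.15) = 0.08211
  −0.34·log₂(0.35) = 0.51495
H(P,Q) = 2.6144 bits.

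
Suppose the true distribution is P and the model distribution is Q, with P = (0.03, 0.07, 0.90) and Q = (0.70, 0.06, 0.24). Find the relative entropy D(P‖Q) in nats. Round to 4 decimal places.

1.1059 nats

D(P‖Q) = Σ p·ln(p/q).
  0.03·ln(0.03/0.70) = -0.09450
  0.07·ln(0.07/0.06) = 0.01079
  0.90·ln(0.90/0.24) = 1.18958
D(P‖Q) = 1.1059 nats.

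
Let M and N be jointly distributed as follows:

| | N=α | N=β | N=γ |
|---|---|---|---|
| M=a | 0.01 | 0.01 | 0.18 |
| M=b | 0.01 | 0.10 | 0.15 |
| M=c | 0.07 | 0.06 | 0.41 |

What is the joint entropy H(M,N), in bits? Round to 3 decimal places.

2.427 bits

H(M,N) = −Σ p(x,y)·log₂ p(x,y) over all 9 cells.
  cell (a,α): −0.01·log₂0.01 = 0.0664
  cell (a,β): −0.01·log₂0.01 = 0.0664
  cell (a,γ): −0.18·log₂0.18 = 0.4453
  cell (b,α): −0.01·log₂0.01 = 0.0664
  cell (b,β): −0.10·log₂0.10 = 0.3322
  cell (b,γ): −0.15·log₂0.15 = 0.4105
  cell (c,α): −0.07·log₂0.07 = 0.2686
  cell (c,β): −0.06·log₂0.06 = 0.2435
  cell (c,γ): −0.41·log₂0.41 = 0.5274
Sum = 2.427 bits.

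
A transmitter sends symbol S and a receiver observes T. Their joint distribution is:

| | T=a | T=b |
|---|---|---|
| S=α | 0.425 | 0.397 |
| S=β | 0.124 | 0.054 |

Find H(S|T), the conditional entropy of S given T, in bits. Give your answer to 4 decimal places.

0.6615 bits

Marginals: p(S) = (0.8220, 0.1780), p(T) = (0.5490, 0.4510).
H(S|T) = Σ p(T) · H(S|T=·).
  T=a: p=0.5490, H(S|T=a) = 0.7707
  T=b: p=0.4510, H(S|T=b) = 0.5286
Weighted sum = 0.6615 bits.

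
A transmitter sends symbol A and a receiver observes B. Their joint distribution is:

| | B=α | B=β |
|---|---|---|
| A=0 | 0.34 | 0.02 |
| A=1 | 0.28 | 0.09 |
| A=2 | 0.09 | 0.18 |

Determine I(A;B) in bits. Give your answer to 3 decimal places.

0.213 bits

Marginals: p(A) = (0.3600, 0.3700, 0.2700), p(B) = (0.7100, 0.2900).
I(A;B) = Σ p(x,y)·log₂[p(x,y)/(p(x)p(y))].
  (0,α): 0.34·log₂(1.3302) = 0.1400
  (0,β): 0.02·log₂(0.1916) = -0.0477
  (1,α): 0.28·log₂(1.0659) = 0.0258
  (1,β): 0.09·log₂(0.8388) = -0.0228
  (2,α): 0.09·log₂(0.4695) = -0.0982
  (2,β): 0.18·log₂(2.2989) = 0.2162
Sum = 0.213 bits.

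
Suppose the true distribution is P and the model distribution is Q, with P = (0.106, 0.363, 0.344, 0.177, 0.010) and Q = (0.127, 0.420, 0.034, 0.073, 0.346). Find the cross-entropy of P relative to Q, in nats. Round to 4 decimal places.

H(P,Q) = −Σ p·ln q.
  −0.106·ln(0.127) = 0.21874
  −0.363·ln(0.420) = 0.31490
  −0.344·ln(0.034) = 1.16320
  −0.177·ln(0.073) = 0.46326
  −0.010·ln(0.346) = 0.01061
H(P,Q) = 2.1707 nats.

2.1707 nats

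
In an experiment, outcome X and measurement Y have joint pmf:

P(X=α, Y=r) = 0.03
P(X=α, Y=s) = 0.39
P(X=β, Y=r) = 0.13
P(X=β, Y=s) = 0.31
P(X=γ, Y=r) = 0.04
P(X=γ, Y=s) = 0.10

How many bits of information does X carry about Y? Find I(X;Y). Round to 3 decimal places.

Marginals: p(X) = (0.4200, 0.4400, 0.1400), p(Y) = (0.2000, 0.8000).
I(X;Y) = Σ p(x,y)·log₂[p(x,y)/(p(x)p(y))].
  (α,r): 0.03·log₂(0.3571) = -0.0446
  (α,s): 0.39·log₂(1.1607) = 0.0839
  (β,r): 0.13·log₂(1.4773) = 0.0732
  (β,s): 0.31·log₂(0.8807) = -0.0568
  (γ,r): 0.04·log₂(1.4286) = 0.0206
  (γ,s): 0.10·log₂(0.8929) = -0.0163
Sum = 0.060 bits.

0.060 bits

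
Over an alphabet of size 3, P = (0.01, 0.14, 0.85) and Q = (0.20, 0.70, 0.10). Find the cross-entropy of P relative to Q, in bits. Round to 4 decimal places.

2.9189 bits

H(P,Q) = −Σ p·log₂ q.
  −0.01·log₂(0.20) = 0.02322
  −0.14·log₂(0.70) = 0.07204
  −0.85·log₂(0.10) = 2.82364
H(P,Q) = 2.9189 bits.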